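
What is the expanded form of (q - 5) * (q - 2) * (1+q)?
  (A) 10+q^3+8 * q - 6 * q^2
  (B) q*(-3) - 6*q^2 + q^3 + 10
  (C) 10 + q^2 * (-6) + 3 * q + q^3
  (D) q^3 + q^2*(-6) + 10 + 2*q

Expanding (q - 5) * (q - 2) * (1+q):
= 10 + q^2 * (-6) + 3 * q + q^3
C) 10 + q^2 * (-6) + 3 * q + q^3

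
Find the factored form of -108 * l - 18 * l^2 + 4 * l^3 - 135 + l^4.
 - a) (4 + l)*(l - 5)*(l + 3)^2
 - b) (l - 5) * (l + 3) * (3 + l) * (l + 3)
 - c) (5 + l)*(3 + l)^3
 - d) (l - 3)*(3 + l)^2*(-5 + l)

We need to factor -108 * l - 18 * l^2 + 4 * l^3 - 135 + l^4.
The factored form is (l - 5) * (l + 3) * (3 + l) * (l + 3).
b) (l - 5) * (l + 3) * (3 + l) * (l + 3)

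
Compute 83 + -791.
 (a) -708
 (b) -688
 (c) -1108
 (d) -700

83 + -791 = -708
a) -708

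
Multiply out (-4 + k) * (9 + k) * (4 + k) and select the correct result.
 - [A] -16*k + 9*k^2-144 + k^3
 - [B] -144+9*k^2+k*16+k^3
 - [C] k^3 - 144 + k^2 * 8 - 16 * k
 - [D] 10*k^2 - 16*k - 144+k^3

Expanding (-4 + k) * (9 + k) * (4 + k):
= -16*k + 9*k^2-144 + k^3
A) -16*k + 9*k^2-144 + k^3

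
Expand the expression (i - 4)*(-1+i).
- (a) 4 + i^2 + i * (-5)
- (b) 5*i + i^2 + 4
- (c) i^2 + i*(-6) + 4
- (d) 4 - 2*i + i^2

Expanding (i - 4)*(-1+i):
= 4 + i^2 + i * (-5)
a) 4 + i^2 + i * (-5)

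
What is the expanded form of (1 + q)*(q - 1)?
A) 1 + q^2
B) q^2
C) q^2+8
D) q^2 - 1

Expanding (1 + q)*(q - 1):
= q^2 - 1
D) q^2 - 1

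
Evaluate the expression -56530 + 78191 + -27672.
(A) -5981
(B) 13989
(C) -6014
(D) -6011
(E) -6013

First: -56530 + 78191 = 21661
Then: 21661 + -27672 = -6011
D) -6011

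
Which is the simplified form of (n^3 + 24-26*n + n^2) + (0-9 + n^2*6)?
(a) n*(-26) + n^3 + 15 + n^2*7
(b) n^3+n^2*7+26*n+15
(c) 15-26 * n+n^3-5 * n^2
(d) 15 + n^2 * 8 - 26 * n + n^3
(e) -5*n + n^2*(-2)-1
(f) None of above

Adding the polynomials and combining like terms:
(n^3 + 24 - 26*n + n^2) + (0 - 9 + n^2*6)
= n*(-26) + n^3 + 15 + n^2*7
a) n*(-26) + n^3 + 15 + n^2*7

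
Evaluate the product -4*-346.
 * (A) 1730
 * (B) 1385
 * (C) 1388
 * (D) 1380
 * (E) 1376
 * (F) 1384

-4 * -346 = 1384
F) 1384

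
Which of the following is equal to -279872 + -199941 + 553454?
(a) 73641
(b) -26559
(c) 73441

First: -279872 + -199941 = -479813
Then: -479813 + 553454 = 73641
a) 73641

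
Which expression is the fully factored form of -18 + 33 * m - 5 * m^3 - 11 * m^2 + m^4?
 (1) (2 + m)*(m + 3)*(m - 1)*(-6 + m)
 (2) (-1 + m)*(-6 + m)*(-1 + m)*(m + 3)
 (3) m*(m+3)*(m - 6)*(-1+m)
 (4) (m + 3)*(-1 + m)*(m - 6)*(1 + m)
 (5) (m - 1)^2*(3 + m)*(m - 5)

We need to factor -18 + 33 * m - 5 * m^3 - 11 * m^2 + m^4.
The factored form is (-1 + m)*(-6 + m)*(-1 + m)*(m + 3).
2) (-1 + m)*(-6 + m)*(-1 + m)*(m + 3)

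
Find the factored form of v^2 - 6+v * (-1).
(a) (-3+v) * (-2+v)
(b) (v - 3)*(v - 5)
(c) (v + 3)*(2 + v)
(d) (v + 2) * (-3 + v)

We need to factor v^2 - 6+v * (-1).
The factored form is (v + 2) * (-3 + v).
d) (v + 2) * (-3 + v)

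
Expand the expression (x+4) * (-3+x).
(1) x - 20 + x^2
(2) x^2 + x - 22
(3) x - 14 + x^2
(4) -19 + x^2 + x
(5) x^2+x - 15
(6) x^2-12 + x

Expanding (x+4) * (-3+x):
= x^2-12 + x
6) x^2-12 + x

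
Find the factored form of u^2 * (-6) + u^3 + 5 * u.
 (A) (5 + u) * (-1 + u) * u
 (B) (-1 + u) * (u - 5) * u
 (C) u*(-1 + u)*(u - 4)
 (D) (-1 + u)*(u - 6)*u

We need to factor u^2 * (-6) + u^3 + 5 * u.
The factored form is (-1 + u) * (u - 5) * u.
B) (-1 + u) * (u - 5) * u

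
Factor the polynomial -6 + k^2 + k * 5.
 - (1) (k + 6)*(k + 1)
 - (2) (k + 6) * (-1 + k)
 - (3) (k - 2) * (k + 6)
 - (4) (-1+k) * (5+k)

We need to factor -6 + k^2 + k * 5.
The factored form is (k + 6) * (-1 + k).
2) (k + 6) * (-1 + k)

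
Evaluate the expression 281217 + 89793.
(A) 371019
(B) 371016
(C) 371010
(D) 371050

281217 + 89793 = 371010
C) 371010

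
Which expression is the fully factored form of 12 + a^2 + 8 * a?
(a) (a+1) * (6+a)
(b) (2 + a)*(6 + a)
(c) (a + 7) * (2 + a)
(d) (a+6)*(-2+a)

We need to factor 12 + a^2 + 8 * a.
The factored form is (2 + a)*(6 + a).
b) (2 + a)*(6 + a)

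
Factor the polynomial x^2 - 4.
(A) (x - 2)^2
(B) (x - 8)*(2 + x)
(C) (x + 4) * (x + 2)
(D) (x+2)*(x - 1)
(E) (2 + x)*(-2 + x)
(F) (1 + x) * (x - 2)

We need to factor x^2 - 4.
The factored form is (2 + x)*(-2 + x).
E) (2 + x)*(-2 + x)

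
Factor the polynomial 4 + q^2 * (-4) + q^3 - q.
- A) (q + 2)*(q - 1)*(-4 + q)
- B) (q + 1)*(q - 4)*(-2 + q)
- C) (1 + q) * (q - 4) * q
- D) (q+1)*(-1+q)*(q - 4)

We need to factor 4 + q^2 * (-4) + q^3 - q.
The factored form is (q+1)*(-1+q)*(q - 4).
D) (q+1)*(-1+q)*(q - 4)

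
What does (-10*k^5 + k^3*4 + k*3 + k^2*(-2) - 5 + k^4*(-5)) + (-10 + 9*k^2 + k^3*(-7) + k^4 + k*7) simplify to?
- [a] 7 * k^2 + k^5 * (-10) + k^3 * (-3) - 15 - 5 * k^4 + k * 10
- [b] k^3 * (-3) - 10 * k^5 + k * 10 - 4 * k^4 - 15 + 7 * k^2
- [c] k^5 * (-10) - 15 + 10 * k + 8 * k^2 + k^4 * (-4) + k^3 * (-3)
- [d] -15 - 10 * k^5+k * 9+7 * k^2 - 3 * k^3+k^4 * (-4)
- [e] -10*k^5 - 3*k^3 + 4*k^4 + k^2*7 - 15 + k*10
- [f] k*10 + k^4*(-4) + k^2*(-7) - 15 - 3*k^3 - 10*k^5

Adding the polynomials and combining like terms:
(-10*k^5 + k^3*4 + k*3 + k^2*(-2) - 5 + k^4*(-5)) + (-10 + 9*k^2 + k^3*(-7) + k^4 + k*7)
= k^3 * (-3) - 10 * k^5 + k * 10 - 4 * k^4 - 15 + 7 * k^2
b) k^3 * (-3) - 10 * k^5 + k * 10 - 4 * k^4 - 15 + 7 * k^2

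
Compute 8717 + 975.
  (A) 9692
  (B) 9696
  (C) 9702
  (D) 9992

8717 + 975 = 9692
A) 9692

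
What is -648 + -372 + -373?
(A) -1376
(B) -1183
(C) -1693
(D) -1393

First: -648 + -372 = -1020
Then: -1020 + -373 = -1393
D) -1393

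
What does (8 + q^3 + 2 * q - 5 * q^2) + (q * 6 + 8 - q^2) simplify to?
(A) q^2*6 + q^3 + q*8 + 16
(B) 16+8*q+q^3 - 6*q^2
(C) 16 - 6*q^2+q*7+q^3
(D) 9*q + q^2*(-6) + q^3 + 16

Adding the polynomials and combining like terms:
(8 + q^3 + 2*q - 5*q^2) + (q*6 + 8 - q^2)
= 16+8*q+q^3 - 6*q^2
B) 16+8*q+q^3 - 6*q^2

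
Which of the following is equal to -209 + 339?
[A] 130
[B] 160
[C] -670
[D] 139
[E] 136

-209 + 339 = 130
A) 130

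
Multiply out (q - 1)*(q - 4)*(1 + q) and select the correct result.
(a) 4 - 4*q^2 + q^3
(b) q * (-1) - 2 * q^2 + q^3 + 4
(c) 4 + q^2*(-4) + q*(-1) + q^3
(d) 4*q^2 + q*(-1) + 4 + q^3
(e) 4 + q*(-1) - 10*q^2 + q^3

Expanding (q - 1)*(q - 4)*(1 + q):
= 4 + q^2*(-4) + q*(-1) + q^3
c) 4 + q^2*(-4) + q*(-1) + q^3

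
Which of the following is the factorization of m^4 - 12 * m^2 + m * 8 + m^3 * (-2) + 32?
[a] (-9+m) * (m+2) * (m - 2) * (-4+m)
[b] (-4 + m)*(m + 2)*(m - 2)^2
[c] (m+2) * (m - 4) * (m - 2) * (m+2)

We need to factor m^4 - 12 * m^2 + m * 8 + m^3 * (-2) + 32.
The factored form is (m+2) * (m - 4) * (m - 2) * (m+2).
c) (m+2) * (m - 4) * (m - 2) * (m+2)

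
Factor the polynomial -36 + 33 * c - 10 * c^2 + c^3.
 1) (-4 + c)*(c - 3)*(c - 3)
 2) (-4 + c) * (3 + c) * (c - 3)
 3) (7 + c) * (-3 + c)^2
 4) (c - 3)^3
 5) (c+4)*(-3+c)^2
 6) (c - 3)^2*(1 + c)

We need to factor -36 + 33 * c - 10 * c^2 + c^3.
The factored form is (-4 + c)*(c - 3)*(c - 3).
1) (-4 + c)*(c - 3)*(c - 3)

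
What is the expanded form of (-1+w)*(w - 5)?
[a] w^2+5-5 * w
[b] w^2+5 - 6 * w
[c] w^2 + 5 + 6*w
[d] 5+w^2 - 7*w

Expanding (-1+w)*(w - 5):
= w^2+5 - 6 * w
b) w^2+5 - 6 * w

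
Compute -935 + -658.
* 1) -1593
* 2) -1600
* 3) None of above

-935 + -658 = -1593
1) -1593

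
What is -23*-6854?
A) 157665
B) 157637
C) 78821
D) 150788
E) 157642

-23 * -6854 = 157642
E) 157642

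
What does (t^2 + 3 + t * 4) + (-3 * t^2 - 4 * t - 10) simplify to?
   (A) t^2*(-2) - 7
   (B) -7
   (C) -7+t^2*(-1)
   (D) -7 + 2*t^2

Adding the polynomials and combining like terms:
(t^2 + 3 + t*4) + (-3*t^2 - 4*t - 10)
= t^2*(-2) - 7
A) t^2*(-2) - 7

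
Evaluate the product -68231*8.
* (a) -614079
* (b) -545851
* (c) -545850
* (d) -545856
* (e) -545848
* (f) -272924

-68231 * 8 = -545848
e) -545848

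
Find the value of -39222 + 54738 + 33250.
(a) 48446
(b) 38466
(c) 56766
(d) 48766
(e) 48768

First: -39222 + 54738 = 15516
Then: 15516 + 33250 = 48766
d) 48766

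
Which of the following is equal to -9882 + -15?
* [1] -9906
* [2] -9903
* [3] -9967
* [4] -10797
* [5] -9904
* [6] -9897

-9882 + -15 = -9897
6) -9897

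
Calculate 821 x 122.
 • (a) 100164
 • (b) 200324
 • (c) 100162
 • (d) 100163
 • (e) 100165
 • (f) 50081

821 * 122 = 100162
c) 100162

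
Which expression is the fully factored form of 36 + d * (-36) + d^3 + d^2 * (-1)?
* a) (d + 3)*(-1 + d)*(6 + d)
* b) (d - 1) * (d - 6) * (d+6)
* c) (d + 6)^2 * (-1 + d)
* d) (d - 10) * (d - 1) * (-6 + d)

We need to factor 36 + d * (-36) + d^3 + d^2 * (-1).
The factored form is (d - 1) * (d - 6) * (d+6).
b) (d - 1) * (d - 6) * (d+6)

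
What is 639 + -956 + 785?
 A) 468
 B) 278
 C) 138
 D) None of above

First: 639 + -956 = -317
Then: -317 + 785 = 468
A) 468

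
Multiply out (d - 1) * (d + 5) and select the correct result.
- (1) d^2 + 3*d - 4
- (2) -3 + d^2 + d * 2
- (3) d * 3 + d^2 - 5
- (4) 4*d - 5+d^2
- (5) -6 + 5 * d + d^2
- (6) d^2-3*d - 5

Expanding (d - 1) * (d + 5):
= 4*d - 5+d^2
4) 4*d - 5+d^2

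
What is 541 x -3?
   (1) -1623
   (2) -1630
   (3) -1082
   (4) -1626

541 * -3 = -1623
1) -1623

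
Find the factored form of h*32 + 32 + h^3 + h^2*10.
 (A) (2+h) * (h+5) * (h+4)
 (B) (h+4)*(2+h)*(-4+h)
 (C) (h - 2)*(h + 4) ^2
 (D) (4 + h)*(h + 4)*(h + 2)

We need to factor h*32 + 32 + h^3 + h^2*10.
The factored form is (4 + h)*(h + 4)*(h + 2).
D) (4 + h)*(h + 4)*(h + 2)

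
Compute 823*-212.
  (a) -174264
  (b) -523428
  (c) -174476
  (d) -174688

823 * -212 = -174476
c) -174476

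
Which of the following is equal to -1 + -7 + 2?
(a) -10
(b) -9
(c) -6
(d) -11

First: -1 + -7 = -8
Then: -8 + 2 = -6
c) -6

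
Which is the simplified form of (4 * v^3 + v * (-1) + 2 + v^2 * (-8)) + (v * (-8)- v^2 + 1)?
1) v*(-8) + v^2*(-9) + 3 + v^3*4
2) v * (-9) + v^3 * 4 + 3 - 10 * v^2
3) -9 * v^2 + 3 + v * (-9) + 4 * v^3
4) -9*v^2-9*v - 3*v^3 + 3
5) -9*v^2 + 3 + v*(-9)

Adding the polynomials and combining like terms:
(4*v^3 + v*(-1) + 2 + v^2*(-8)) + (v*(-8) - v^2 + 1)
= -9 * v^2 + 3 + v * (-9) + 4 * v^3
3) -9 * v^2 + 3 + v * (-9) + 4 * v^3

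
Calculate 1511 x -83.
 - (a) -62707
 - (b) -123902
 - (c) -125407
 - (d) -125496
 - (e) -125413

1511 * -83 = -125413
e) -125413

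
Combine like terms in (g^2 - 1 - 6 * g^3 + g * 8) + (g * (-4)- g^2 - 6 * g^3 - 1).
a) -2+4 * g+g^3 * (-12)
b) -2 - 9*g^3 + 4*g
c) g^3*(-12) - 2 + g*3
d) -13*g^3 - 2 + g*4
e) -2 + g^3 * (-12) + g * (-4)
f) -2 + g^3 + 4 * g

Adding the polynomials and combining like terms:
(g^2 - 1 - 6*g^3 + g*8) + (g*(-4) - g^2 - 6*g^3 - 1)
= -2+4 * g+g^3 * (-12)
a) -2+4 * g+g^3 * (-12)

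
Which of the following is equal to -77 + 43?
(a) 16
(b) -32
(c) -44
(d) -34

-77 + 43 = -34
d) -34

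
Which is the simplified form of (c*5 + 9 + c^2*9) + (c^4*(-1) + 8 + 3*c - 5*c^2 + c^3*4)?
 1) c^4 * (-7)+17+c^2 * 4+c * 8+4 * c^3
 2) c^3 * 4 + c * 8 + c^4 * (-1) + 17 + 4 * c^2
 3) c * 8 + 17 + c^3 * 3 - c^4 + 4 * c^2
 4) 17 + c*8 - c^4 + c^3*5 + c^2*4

Adding the polynomials and combining like terms:
(c*5 + 9 + c^2*9) + (c^4*(-1) + 8 + 3*c - 5*c^2 + c^3*4)
= c^3 * 4 + c * 8 + c^4 * (-1) + 17 + 4 * c^2
2) c^3 * 4 + c * 8 + c^4 * (-1) + 17 + 4 * c^2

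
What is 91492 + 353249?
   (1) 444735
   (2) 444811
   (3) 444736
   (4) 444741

91492 + 353249 = 444741
4) 444741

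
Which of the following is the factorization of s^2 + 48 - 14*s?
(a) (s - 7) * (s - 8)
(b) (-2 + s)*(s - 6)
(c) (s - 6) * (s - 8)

We need to factor s^2 + 48 - 14*s.
The factored form is (s - 6) * (s - 8).
c) (s - 6) * (s - 8)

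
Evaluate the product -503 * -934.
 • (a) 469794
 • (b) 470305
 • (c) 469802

-503 * -934 = 469802
c) 469802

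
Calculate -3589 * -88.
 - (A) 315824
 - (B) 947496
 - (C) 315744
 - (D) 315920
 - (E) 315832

-3589 * -88 = 315832
E) 315832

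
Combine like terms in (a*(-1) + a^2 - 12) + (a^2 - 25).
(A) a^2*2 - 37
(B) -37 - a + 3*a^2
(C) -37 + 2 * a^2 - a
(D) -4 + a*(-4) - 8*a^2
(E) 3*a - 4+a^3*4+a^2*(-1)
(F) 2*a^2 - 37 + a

Adding the polynomials and combining like terms:
(a*(-1) + a^2 - 12) + (a^2 - 25)
= -37 + 2 * a^2 - a
C) -37 + 2 * a^2 - a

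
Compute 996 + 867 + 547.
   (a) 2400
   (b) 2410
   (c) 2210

First: 996 + 867 = 1863
Then: 1863 + 547 = 2410
b) 2410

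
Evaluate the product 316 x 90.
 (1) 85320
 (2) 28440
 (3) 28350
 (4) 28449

316 * 90 = 28440
2) 28440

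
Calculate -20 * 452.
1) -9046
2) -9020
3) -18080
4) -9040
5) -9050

-20 * 452 = -9040
4) -9040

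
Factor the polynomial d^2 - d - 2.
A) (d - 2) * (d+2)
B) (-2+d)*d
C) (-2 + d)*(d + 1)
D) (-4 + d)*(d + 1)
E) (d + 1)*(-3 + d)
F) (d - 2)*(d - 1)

We need to factor d^2 - d - 2.
The factored form is (-2 + d)*(d + 1).
C) (-2 + d)*(d + 1)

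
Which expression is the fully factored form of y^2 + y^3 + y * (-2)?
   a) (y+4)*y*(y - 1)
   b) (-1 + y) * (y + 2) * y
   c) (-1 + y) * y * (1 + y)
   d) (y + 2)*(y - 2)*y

We need to factor y^2 + y^3 + y * (-2).
The factored form is (-1 + y) * (y + 2) * y.
b) (-1 + y) * (y + 2) * y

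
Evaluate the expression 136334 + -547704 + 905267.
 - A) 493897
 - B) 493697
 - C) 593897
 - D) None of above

First: 136334 + -547704 = -411370
Then: -411370 + 905267 = 493897
A) 493897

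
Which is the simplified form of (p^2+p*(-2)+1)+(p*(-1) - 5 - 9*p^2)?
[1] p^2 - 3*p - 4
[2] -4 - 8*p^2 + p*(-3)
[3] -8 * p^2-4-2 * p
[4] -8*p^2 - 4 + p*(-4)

Adding the polynomials and combining like terms:
(p^2 + p*(-2) + 1) + (p*(-1) - 5 - 9*p^2)
= -4 - 8*p^2 + p*(-3)
2) -4 - 8*p^2 + p*(-3)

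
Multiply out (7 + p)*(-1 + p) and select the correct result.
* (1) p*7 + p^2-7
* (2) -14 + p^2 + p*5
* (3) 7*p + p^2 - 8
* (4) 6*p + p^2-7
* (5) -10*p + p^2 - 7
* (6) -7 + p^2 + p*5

Expanding (7 + p)*(-1 + p):
= 6*p + p^2-7
4) 6*p + p^2-7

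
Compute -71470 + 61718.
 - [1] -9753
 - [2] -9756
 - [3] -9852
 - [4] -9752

-71470 + 61718 = -9752
4) -9752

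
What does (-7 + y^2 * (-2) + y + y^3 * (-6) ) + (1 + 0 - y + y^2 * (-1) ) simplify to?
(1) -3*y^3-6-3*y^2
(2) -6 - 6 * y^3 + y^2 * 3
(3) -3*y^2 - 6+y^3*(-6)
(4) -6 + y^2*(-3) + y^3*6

Adding the polynomials and combining like terms:
(-7 + y^2*(-2) + y + y^3*(-6)) + (1 + 0 - y + y^2*(-1))
= -3*y^2 - 6+y^3*(-6)
3) -3*y^2 - 6+y^3*(-6)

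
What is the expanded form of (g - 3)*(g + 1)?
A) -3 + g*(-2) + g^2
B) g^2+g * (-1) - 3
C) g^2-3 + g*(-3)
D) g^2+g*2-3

Expanding (g - 3)*(g + 1):
= -3 + g*(-2) + g^2
A) -3 + g*(-2) + g^2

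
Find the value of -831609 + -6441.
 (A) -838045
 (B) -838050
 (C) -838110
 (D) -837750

-831609 + -6441 = -838050
B) -838050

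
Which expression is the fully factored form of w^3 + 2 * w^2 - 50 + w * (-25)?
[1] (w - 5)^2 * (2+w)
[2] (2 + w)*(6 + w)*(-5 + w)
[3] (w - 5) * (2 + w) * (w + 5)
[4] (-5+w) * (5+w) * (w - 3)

We need to factor w^3 + 2 * w^2 - 50 + w * (-25).
The factored form is (w - 5) * (2 + w) * (w + 5).
3) (w - 5) * (2 + w) * (w + 5)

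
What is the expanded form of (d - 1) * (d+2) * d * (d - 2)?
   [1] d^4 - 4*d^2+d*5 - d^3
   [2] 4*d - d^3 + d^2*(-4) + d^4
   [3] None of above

Expanding (d - 1) * (d+2) * d * (d - 2):
= 4*d - d^3 + d^2*(-4) + d^4
2) 4*d - d^3 + d^2*(-4) + d^4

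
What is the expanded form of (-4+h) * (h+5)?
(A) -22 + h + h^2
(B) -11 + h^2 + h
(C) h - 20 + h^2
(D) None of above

Expanding (-4+h) * (h+5):
= h - 20 + h^2
C) h - 20 + h^2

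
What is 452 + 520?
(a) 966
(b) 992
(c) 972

452 + 520 = 972
c) 972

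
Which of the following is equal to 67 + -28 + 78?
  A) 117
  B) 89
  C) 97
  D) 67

First: 67 + -28 = 39
Then: 39 + 78 = 117
A) 117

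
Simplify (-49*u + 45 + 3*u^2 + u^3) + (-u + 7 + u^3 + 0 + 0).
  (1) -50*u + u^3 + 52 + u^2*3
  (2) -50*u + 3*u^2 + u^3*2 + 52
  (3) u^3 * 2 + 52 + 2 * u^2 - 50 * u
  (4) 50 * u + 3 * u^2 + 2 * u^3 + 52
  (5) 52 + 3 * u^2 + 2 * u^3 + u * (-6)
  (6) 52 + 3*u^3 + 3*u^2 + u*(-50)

Adding the polynomials and combining like terms:
(-49*u + 45 + 3*u^2 + u^3) + (-u + 7 + u^3 + 0 + 0)
= -50*u + 3*u^2 + u^3*2 + 52
2) -50*u + 3*u^2 + u^3*2 + 52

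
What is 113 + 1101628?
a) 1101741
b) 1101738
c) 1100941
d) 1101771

113 + 1101628 = 1101741
a) 1101741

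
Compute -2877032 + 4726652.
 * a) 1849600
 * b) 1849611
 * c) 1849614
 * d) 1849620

-2877032 + 4726652 = 1849620
d) 1849620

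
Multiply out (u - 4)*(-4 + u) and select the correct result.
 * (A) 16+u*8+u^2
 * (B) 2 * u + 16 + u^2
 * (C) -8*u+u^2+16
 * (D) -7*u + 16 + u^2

Expanding (u - 4)*(-4 + u):
= -8*u+u^2+16
C) -8*u+u^2+16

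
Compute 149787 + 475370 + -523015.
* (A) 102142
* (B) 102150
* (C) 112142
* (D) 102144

First: 149787 + 475370 = 625157
Then: 625157 + -523015 = 102142
A) 102142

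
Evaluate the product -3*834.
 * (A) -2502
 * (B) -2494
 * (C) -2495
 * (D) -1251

-3 * 834 = -2502
A) -2502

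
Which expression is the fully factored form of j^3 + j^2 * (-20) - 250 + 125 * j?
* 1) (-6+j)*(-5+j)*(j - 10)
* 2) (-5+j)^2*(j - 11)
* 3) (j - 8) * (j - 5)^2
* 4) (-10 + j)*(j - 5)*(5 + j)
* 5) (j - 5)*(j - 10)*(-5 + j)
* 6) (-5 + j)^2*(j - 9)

We need to factor j^3 + j^2 * (-20) - 250 + 125 * j.
The factored form is (j - 5)*(j - 10)*(-5 + j).
5) (j - 5)*(j - 10)*(-5 + j)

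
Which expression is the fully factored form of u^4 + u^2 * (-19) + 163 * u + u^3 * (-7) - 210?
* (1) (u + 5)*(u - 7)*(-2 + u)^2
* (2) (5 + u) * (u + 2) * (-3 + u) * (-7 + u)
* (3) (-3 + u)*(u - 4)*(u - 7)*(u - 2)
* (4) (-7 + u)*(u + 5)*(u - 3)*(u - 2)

We need to factor u^4 + u^2 * (-19) + 163 * u + u^3 * (-7) - 210.
The factored form is (-7 + u)*(u + 5)*(u - 3)*(u - 2).
4) (-7 + u)*(u + 5)*(u - 3)*(u - 2)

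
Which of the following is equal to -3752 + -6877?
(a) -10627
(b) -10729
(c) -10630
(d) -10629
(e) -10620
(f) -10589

-3752 + -6877 = -10629
d) -10629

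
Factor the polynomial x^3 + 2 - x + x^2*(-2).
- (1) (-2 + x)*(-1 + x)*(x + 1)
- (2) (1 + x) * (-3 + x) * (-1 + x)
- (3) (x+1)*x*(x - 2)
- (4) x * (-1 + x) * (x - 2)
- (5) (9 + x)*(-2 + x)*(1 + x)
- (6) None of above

We need to factor x^3 + 2 - x + x^2*(-2).
The factored form is (-2 + x)*(-1 + x)*(x + 1).
1) (-2 + x)*(-1 + x)*(x + 1)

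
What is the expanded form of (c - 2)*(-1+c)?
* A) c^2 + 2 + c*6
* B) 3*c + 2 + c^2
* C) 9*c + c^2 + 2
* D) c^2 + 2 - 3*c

Expanding (c - 2)*(-1+c):
= c^2 + 2 - 3*c
D) c^2 + 2 - 3*c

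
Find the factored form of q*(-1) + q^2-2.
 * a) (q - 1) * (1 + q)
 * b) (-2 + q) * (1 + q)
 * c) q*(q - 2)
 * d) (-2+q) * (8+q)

We need to factor q*(-1) + q^2-2.
The factored form is (-2 + q) * (1 + q).
b) (-2 + q) * (1 + q)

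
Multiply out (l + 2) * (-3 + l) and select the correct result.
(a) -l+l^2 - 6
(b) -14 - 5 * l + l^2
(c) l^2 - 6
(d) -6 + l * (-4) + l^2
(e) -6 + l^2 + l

Expanding (l + 2) * (-3 + l):
= -l+l^2 - 6
a) -l+l^2 - 6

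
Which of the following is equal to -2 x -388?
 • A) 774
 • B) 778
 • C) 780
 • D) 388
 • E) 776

-2 * -388 = 776
E) 776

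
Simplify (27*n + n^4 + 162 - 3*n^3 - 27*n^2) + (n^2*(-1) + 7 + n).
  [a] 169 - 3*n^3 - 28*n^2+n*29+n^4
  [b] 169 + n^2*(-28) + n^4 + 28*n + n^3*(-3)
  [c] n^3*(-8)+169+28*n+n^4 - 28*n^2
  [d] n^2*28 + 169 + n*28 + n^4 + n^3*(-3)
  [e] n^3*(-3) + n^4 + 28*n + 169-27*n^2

Adding the polynomials and combining like terms:
(27*n + n^4 + 162 - 3*n^3 - 27*n^2) + (n^2*(-1) + 7 + n)
= 169 + n^2*(-28) + n^4 + 28*n + n^3*(-3)
b) 169 + n^2*(-28) + n^4 + 28*n + n^3*(-3)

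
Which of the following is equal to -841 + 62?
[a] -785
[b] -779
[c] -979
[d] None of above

-841 + 62 = -779
b) -779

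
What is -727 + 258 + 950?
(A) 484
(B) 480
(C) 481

First: -727 + 258 = -469
Then: -469 + 950 = 481
C) 481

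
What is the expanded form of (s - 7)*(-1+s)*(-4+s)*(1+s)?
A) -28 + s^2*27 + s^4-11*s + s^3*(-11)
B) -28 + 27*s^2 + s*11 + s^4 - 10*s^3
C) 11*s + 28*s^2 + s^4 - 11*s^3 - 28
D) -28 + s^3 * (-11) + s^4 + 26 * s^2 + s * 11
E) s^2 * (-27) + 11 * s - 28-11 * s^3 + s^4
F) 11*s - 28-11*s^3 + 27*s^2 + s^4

Expanding (s - 7)*(-1+s)*(-4+s)*(1+s):
= 11*s - 28-11*s^3 + 27*s^2 + s^4
F) 11*s - 28-11*s^3 + 27*s^2 + s^4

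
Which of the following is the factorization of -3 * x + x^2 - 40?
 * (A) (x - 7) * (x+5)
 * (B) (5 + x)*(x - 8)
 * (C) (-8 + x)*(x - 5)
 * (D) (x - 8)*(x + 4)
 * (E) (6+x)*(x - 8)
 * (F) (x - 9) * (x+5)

We need to factor -3 * x + x^2 - 40.
The factored form is (5 + x)*(x - 8).
B) (5 + x)*(x - 8)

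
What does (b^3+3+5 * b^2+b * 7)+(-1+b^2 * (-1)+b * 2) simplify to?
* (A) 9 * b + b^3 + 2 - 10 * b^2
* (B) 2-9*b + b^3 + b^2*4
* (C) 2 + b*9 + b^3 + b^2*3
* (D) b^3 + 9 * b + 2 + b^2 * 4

Adding the polynomials and combining like terms:
(b^3 + 3 + 5*b^2 + b*7) + (-1 + b^2*(-1) + b*2)
= b^3 + 9 * b + 2 + b^2 * 4
D) b^3 + 9 * b + 2 + b^2 * 4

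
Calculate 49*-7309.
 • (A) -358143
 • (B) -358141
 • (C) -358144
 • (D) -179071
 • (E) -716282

49 * -7309 = -358141
B) -358141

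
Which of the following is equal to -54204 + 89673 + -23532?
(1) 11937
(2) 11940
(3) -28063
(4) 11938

First: -54204 + 89673 = 35469
Then: 35469 + -23532 = 11937
1) 11937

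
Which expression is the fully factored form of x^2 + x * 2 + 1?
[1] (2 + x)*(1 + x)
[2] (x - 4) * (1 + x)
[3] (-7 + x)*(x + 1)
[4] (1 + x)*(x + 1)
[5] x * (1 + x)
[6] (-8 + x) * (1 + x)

We need to factor x^2 + x * 2 + 1.
The factored form is (1 + x)*(x + 1).
4) (1 + x)*(x + 1)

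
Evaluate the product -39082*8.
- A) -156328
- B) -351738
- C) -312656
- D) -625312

-39082 * 8 = -312656
C) -312656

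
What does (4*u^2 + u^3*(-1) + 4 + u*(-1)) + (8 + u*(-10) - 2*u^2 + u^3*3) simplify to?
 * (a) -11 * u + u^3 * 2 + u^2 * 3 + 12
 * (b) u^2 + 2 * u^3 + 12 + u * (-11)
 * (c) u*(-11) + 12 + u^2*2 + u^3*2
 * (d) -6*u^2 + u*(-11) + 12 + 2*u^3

Adding the polynomials and combining like terms:
(4*u^2 + u^3*(-1) + 4 + u*(-1)) + (8 + u*(-10) - 2*u^2 + u^3*3)
= u*(-11) + 12 + u^2*2 + u^3*2
c) u*(-11) + 12 + u^2*2 + u^3*2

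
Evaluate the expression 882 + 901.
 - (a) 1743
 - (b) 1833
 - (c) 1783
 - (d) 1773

882 + 901 = 1783
c) 1783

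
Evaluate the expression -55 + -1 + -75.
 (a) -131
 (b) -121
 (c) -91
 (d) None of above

First: -55 + -1 = -56
Then: -56 + -75 = -131
a) -131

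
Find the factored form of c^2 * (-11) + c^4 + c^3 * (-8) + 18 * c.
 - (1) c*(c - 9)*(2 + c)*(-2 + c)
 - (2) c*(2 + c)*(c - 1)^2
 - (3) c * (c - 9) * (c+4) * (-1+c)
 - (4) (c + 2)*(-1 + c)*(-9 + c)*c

We need to factor c^2 * (-11) + c^4 + c^3 * (-8) + 18 * c.
The factored form is (c + 2)*(-1 + c)*(-9 + c)*c.
4) (c + 2)*(-1 + c)*(-9 + c)*c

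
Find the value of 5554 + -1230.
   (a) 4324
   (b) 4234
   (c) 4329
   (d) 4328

5554 + -1230 = 4324
a) 4324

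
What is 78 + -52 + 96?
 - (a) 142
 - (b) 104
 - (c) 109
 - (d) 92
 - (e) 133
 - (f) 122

First: 78 + -52 = 26
Then: 26 + 96 = 122
f) 122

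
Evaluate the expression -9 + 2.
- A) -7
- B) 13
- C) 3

-9 + 2 = -7
A) -7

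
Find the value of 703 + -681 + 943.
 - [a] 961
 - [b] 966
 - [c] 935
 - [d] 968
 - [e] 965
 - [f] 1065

First: 703 + -681 = 22
Then: 22 + 943 = 965
e) 965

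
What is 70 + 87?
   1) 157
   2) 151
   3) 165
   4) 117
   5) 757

70 + 87 = 157
1) 157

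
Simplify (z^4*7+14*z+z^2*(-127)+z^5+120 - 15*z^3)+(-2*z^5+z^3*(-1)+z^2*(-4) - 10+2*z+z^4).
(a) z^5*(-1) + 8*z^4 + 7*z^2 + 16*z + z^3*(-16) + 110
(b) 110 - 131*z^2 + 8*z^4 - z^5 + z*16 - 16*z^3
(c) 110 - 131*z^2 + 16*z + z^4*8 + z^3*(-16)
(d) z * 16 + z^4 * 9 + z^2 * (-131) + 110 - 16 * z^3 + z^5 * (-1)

Adding the polynomials and combining like terms:
(z^4*7 + 14*z + z^2*(-127) + z^5 + 120 - 15*z^3) + (-2*z^5 + z^3*(-1) + z^2*(-4) - 10 + 2*z + z^4)
= 110 - 131*z^2 + 8*z^4 - z^5 + z*16 - 16*z^3
b) 110 - 131*z^2 + 8*z^4 - z^5 + z*16 - 16*z^3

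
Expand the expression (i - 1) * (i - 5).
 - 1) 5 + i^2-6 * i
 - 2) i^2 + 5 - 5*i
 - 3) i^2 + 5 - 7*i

Expanding (i - 1) * (i - 5):
= 5 + i^2-6 * i
1) 5 + i^2-6 * i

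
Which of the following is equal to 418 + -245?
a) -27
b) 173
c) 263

418 + -245 = 173
b) 173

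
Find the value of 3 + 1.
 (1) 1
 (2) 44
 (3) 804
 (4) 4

3 + 1 = 4
4) 4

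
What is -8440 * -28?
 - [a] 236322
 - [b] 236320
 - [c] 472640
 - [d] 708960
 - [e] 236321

-8440 * -28 = 236320
b) 236320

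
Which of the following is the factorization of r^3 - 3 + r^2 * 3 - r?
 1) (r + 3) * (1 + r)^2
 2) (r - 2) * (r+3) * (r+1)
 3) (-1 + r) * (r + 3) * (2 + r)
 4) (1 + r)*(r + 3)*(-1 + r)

We need to factor r^3 - 3 + r^2 * 3 - r.
The factored form is (1 + r)*(r + 3)*(-1 + r).
4) (1 + r)*(r + 3)*(-1 + r)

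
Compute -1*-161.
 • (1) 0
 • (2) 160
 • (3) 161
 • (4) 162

-1 * -161 = 161
3) 161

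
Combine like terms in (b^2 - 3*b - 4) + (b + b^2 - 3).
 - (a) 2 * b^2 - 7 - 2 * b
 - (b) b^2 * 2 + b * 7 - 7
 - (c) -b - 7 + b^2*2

Adding the polynomials and combining like terms:
(b^2 - 3*b - 4) + (b + b^2 - 3)
= 2 * b^2 - 7 - 2 * b
a) 2 * b^2 - 7 - 2 * b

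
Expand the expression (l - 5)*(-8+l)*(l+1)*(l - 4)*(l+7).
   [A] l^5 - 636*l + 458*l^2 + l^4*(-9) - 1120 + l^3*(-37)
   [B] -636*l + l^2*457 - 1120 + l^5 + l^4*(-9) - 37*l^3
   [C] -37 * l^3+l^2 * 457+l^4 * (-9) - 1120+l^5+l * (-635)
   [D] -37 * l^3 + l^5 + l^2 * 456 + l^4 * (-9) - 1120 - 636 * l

Expanding (l - 5)*(-8+l)*(l+1)*(l - 4)*(l+7):
= -636*l + l^2*457 - 1120 + l^5 + l^4*(-9) - 37*l^3
B) -636*l + l^2*457 - 1120 + l^5 + l^4*(-9) - 37*l^3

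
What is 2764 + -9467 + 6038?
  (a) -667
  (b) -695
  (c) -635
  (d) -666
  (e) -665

First: 2764 + -9467 = -6703
Then: -6703 + 6038 = -665
e) -665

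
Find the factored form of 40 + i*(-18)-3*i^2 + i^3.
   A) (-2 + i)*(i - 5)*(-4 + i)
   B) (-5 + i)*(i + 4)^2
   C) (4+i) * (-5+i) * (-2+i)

We need to factor 40 + i*(-18)-3*i^2 + i^3.
The factored form is (4+i) * (-5+i) * (-2+i).
C) (4+i) * (-5+i) * (-2+i)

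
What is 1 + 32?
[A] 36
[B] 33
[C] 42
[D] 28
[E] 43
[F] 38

1 + 32 = 33
B) 33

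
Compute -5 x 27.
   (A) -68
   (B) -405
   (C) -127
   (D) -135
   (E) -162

-5 * 27 = -135
D) -135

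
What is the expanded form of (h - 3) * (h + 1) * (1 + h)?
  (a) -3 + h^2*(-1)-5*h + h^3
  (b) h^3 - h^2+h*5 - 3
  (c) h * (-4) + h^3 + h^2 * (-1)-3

Expanding (h - 3) * (h + 1) * (1 + h):
= -3 + h^2*(-1)-5*h + h^3
a) -3 + h^2*(-1)-5*h + h^3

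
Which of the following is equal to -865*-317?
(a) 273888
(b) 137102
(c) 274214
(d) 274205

-865 * -317 = 274205
d) 274205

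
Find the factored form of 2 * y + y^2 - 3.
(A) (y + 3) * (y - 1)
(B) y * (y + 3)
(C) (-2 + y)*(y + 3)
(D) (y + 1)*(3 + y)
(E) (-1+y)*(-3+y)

We need to factor 2 * y + y^2 - 3.
The factored form is (y + 3) * (y - 1).
A) (y + 3) * (y - 1)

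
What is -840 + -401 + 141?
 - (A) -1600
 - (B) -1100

First: -840 + -401 = -1241
Then: -1241 + 141 = -1100
B) -1100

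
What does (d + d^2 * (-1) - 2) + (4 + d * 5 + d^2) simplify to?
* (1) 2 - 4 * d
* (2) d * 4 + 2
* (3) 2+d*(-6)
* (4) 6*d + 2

Adding the polynomials and combining like terms:
(d + d^2*(-1) - 2) + (4 + d*5 + d^2)
= 6*d + 2
4) 6*d + 2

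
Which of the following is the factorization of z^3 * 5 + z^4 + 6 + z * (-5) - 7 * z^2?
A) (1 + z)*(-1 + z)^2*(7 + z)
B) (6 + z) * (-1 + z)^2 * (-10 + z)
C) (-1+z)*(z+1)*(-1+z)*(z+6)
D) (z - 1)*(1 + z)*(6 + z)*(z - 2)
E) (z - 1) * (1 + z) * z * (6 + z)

We need to factor z^3 * 5 + z^4 + 6 + z * (-5) - 7 * z^2.
The factored form is (-1+z)*(z+1)*(-1+z)*(z+6).
C) (-1+z)*(z+1)*(-1+z)*(z+6)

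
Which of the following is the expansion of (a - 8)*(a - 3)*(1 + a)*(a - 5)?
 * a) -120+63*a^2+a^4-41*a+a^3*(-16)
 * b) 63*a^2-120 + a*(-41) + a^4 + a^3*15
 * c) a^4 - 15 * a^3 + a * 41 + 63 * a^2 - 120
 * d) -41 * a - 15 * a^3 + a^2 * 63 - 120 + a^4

Expanding (a - 8)*(a - 3)*(1 + a)*(a - 5):
= -41 * a - 15 * a^3 + a^2 * 63 - 120 + a^4
d) -41 * a - 15 * a^3 + a^2 * 63 - 120 + a^4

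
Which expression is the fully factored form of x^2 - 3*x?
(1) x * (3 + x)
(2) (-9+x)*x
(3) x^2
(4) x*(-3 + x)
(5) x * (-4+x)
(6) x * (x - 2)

We need to factor x^2 - 3*x.
The factored form is x*(-3 + x).
4) x*(-3 + x)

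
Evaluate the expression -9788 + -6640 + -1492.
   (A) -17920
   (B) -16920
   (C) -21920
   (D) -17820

First: -9788 + -6640 = -16428
Then: -16428 + -1492 = -17920
A) -17920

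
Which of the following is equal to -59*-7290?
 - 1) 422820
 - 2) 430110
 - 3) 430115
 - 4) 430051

-59 * -7290 = 430110
2) 430110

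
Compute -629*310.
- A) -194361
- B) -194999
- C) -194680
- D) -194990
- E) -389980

-629 * 310 = -194990
D) -194990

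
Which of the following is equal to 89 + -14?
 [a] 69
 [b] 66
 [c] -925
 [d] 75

89 + -14 = 75
d) 75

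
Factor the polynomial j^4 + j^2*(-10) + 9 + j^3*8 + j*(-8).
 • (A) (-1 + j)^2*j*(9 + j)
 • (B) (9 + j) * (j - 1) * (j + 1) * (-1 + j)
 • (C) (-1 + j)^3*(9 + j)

We need to factor j^4 + j^2*(-10) + 9 + j^3*8 + j*(-8).
The factored form is (9 + j) * (j - 1) * (j + 1) * (-1 + j).
B) (9 + j) * (j - 1) * (j + 1) * (-1 + j)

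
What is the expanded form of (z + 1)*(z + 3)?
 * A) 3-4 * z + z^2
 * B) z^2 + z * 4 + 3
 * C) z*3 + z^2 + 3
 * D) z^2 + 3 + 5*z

Expanding (z + 1)*(z + 3):
= z^2 + z * 4 + 3
B) z^2 + z * 4 + 3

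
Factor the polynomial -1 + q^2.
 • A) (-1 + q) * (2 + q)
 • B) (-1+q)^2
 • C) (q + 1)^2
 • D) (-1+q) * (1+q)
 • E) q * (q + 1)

We need to factor -1 + q^2.
The factored form is (-1+q) * (1+q).
D) (-1+q) * (1+q)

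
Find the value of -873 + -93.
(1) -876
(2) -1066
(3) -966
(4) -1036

-873 + -93 = -966
3) -966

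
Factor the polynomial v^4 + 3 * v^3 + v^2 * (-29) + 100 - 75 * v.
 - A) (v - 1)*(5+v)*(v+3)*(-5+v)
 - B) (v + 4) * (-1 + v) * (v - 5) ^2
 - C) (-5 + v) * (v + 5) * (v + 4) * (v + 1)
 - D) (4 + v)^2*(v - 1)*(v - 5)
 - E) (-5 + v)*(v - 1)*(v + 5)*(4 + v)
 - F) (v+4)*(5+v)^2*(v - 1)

We need to factor v^4 + 3 * v^3 + v^2 * (-29) + 100 - 75 * v.
The factored form is (-5 + v)*(v - 1)*(v + 5)*(4 + v).
E) (-5 + v)*(v - 1)*(v + 5)*(4 + v)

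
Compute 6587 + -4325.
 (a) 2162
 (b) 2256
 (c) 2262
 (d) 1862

6587 + -4325 = 2262
c) 2262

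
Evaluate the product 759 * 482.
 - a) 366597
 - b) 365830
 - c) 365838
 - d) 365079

759 * 482 = 365838
c) 365838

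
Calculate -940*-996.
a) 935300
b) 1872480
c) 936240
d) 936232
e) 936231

-940 * -996 = 936240
c) 936240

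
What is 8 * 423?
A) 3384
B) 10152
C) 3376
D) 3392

8 * 423 = 3384
A) 3384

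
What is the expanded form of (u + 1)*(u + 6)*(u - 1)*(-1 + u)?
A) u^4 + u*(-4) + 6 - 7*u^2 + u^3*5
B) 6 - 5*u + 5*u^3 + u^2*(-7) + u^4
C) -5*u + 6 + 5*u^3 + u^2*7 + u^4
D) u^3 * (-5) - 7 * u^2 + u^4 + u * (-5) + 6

Expanding (u + 1)*(u + 6)*(u - 1)*(-1 + u):
= 6 - 5*u + 5*u^3 + u^2*(-7) + u^4
B) 6 - 5*u + 5*u^3 + u^2*(-7) + u^4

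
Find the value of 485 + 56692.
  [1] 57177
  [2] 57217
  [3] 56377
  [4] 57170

485 + 56692 = 57177
1) 57177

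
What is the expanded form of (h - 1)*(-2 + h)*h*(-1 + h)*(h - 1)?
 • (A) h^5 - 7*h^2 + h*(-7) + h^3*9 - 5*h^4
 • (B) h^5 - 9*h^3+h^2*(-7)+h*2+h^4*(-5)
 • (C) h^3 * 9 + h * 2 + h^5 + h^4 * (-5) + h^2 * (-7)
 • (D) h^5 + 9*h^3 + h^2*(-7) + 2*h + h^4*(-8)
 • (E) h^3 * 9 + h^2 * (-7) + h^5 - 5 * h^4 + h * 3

Expanding (h - 1)*(-2 + h)*h*(-1 + h)*(h - 1):
= h^3 * 9 + h * 2 + h^5 + h^4 * (-5) + h^2 * (-7)
C) h^3 * 9 + h * 2 + h^5 + h^4 * (-5) + h^2 * (-7)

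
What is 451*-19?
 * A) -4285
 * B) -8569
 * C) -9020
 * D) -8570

451 * -19 = -8569
B) -8569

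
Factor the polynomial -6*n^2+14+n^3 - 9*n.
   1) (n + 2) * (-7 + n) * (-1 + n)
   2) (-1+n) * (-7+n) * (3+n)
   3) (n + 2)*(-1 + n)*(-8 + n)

We need to factor -6*n^2+14+n^3 - 9*n.
The factored form is (n + 2) * (-7 + n) * (-1 + n).
1) (n + 2) * (-7 + n) * (-1 + n)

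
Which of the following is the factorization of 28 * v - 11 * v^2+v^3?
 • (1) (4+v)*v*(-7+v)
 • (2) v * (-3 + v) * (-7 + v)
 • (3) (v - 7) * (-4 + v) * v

We need to factor 28 * v - 11 * v^2+v^3.
The factored form is (v - 7) * (-4 + v) * v.
3) (v - 7) * (-4 + v) * v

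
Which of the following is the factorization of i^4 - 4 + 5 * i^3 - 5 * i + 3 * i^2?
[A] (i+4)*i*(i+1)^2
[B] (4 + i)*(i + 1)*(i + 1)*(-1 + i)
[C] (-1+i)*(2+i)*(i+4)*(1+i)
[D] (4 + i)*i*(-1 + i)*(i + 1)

We need to factor i^4 - 4 + 5 * i^3 - 5 * i + 3 * i^2.
The factored form is (4 + i)*(i + 1)*(i + 1)*(-1 + i).
B) (4 + i)*(i + 1)*(i + 1)*(-1 + i)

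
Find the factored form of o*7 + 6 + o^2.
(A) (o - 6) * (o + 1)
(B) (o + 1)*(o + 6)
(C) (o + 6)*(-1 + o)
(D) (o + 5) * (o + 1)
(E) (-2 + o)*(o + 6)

We need to factor o*7 + 6 + o^2.
The factored form is (o + 1)*(o + 6).
B) (o + 1)*(o + 6)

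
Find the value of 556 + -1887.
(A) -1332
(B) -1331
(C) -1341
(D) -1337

556 + -1887 = -1331
B) -1331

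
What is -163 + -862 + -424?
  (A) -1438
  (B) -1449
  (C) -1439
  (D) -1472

First: -163 + -862 = -1025
Then: -1025 + -424 = -1449
B) -1449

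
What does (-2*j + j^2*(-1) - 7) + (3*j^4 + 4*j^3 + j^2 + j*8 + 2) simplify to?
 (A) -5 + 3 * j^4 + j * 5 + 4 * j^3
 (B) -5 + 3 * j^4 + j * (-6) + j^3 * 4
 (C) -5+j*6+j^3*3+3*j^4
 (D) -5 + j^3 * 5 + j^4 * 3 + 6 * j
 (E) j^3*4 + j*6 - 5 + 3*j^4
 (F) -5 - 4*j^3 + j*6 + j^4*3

Adding the polynomials and combining like terms:
(-2*j + j^2*(-1) - 7) + (3*j^4 + 4*j^3 + j^2 + j*8 + 2)
= j^3*4 + j*6 - 5 + 3*j^4
E) j^3*4 + j*6 - 5 + 3*j^4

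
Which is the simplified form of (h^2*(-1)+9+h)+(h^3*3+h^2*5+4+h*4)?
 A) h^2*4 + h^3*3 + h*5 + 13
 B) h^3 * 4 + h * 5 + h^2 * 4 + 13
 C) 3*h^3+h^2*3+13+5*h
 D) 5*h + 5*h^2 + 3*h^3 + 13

Adding the polynomials and combining like terms:
(h^2*(-1) + 9 + h) + (h^3*3 + h^2*5 + 4 + h*4)
= h^2*4 + h^3*3 + h*5 + 13
A) h^2*4 + h^3*3 + h*5 + 13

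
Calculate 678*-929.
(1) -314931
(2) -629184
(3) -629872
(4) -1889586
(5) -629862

678 * -929 = -629862
5) -629862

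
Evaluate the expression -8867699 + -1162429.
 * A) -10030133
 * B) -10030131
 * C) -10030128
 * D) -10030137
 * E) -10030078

-8867699 + -1162429 = -10030128
C) -10030128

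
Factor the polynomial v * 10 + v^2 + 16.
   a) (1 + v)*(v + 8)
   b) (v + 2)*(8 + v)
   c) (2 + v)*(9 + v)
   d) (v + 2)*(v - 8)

We need to factor v * 10 + v^2 + 16.
The factored form is (v + 2)*(8 + v).
b) (v + 2)*(8 + v)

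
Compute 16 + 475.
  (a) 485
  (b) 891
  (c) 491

16 + 475 = 491
c) 491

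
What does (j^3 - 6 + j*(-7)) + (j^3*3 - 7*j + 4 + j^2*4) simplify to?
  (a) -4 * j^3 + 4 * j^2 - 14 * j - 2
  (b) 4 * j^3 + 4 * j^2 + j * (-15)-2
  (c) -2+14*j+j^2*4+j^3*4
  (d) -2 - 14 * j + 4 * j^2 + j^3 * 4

Adding the polynomials and combining like terms:
(j^3 - 6 + j*(-7)) + (j^3*3 - 7*j + 4 + j^2*4)
= -2 - 14 * j + 4 * j^2 + j^3 * 4
d) -2 - 14 * j + 4 * j^2 + j^3 * 4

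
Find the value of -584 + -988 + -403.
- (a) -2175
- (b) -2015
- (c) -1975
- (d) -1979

First: -584 + -988 = -1572
Then: -1572 + -403 = -1975
c) -1975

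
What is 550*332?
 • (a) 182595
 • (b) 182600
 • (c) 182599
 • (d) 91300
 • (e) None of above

550 * 332 = 182600
b) 182600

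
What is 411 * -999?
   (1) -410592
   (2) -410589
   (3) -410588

411 * -999 = -410589
2) -410589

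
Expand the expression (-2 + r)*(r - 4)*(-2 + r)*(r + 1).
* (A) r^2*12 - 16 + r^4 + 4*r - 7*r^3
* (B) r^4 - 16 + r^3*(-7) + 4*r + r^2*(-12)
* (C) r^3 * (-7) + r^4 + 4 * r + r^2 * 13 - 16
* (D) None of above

Expanding (-2 + r)*(r - 4)*(-2 + r)*(r + 1):
= r^2*12 - 16 + r^4 + 4*r - 7*r^3
A) r^2*12 - 16 + r^4 + 4*r - 7*r^3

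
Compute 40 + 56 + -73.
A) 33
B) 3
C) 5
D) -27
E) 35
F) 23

First: 40 + 56 = 96
Then: 96 + -73 = 23
F) 23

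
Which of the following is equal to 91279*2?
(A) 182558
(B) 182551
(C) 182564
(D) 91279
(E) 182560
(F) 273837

91279 * 2 = 182558
A) 182558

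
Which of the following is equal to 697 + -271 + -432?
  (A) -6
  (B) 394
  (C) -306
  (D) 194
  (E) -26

First: 697 + -271 = 426
Then: 426 + -432 = -6
A) -6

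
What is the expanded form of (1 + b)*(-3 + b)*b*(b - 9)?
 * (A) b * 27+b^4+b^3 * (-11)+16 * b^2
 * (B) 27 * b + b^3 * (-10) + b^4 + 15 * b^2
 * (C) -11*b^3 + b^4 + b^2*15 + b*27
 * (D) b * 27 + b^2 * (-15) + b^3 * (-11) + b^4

Expanding (1 + b)*(-3 + b)*b*(b - 9):
= -11*b^3 + b^4 + b^2*15 + b*27
C) -11*b^3 + b^4 + b^2*15 + b*27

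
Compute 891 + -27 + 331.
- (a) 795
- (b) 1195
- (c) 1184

First: 891 + -27 = 864
Then: 864 + 331 = 1195
b) 1195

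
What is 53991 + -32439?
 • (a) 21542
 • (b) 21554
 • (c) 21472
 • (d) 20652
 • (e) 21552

53991 + -32439 = 21552
e) 21552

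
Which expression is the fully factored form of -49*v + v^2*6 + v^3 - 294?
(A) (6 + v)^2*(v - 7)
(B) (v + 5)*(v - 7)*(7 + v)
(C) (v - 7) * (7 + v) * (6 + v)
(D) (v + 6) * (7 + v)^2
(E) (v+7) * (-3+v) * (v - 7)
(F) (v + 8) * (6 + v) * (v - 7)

We need to factor -49*v + v^2*6 + v^3 - 294.
The factored form is (v - 7) * (7 + v) * (6 + v).
C) (v - 7) * (7 + v) * (6 + v)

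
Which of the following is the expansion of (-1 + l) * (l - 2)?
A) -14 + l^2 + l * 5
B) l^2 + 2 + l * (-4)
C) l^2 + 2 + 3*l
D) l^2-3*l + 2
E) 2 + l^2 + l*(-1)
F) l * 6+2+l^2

Expanding (-1 + l) * (l - 2):
= l^2-3*l + 2
D) l^2-3*l + 2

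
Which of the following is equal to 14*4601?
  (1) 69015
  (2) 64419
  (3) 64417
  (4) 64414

14 * 4601 = 64414
4) 64414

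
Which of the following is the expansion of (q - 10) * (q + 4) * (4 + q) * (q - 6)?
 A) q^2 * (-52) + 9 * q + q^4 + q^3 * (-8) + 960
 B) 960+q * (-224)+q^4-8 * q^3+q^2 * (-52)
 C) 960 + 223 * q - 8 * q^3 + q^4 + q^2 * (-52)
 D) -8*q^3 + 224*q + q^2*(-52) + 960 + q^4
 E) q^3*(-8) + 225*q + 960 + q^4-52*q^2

Expanding (q - 10) * (q + 4) * (4 + q) * (q - 6):
= -8*q^3 + 224*q + q^2*(-52) + 960 + q^4
D) -8*q^3 + 224*q + q^2*(-52) + 960 + q^4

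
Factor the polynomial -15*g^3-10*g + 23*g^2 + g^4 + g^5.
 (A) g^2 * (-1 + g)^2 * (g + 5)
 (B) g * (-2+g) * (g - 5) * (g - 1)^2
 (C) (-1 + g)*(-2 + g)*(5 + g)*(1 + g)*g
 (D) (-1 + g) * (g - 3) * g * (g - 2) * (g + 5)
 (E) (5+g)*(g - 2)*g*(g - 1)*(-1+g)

We need to factor -15*g^3-10*g + 23*g^2 + g^4 + g^5.
The factored form is (5+g)*(g - 2)*g*(g - 1)*(-1+g).
E) (5+g)*(g - 2)*g*(g - 1)*(-1+g)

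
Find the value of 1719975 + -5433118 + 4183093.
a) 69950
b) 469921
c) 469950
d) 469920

First: 1719975 + -5433118 = -3713143
Then: -3713143 + 4183093 = 469950
c) 469950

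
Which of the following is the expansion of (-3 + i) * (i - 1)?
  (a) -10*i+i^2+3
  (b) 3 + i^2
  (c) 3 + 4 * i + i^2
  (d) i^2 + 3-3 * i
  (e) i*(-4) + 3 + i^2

Expanding (-3 + i) * (i - 1):
= i*(-4) + 3 + i^2
e) i*(-4) + 3 + i^2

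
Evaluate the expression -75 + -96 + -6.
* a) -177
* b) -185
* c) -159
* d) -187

First: -75 + -96 = -171
Then: -171 + -6 = -177
a) -177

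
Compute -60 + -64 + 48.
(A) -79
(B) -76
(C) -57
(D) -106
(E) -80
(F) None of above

First: -60 + -64 = -124
Then: -124 + 48 = -76
B) -76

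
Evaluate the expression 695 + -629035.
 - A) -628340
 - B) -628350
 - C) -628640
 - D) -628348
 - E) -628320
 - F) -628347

695 + -629035 = -628340
A) -628340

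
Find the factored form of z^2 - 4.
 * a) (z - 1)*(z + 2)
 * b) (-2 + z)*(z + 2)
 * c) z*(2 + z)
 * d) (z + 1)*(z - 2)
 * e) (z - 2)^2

We need to factor z^2 - 4.
The factored form is (-2 + z)*(z + 2).
b) (-2 + z)*(z + 2)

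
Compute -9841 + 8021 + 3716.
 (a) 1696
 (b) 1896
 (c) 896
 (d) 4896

First: -9841 + 8021 = -1820
Then: -1820 + 3716 = 1896
b) 1896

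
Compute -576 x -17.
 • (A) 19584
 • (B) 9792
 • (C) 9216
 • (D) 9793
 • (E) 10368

-576 * -17 = 9792
B) 9792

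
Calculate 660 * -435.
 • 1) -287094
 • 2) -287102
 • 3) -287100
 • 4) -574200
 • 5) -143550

660 * -435 = -287100
3) -287100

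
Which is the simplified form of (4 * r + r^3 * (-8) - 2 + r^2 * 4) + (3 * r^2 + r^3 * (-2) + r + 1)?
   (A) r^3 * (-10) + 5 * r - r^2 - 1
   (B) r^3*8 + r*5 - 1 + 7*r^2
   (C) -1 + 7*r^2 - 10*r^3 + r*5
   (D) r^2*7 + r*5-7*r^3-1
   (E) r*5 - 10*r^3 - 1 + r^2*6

Adding the polynomials and combining like terms:
(4*r + r^3*(-8) - 2 + r^2*4) + (3*r^2 + r^3*(-2) + r + 1)
= -1 + 7*r^2 - 10*r^3 + r*5
C) -1 + 7*r^2 - 10*r^3 + r*5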